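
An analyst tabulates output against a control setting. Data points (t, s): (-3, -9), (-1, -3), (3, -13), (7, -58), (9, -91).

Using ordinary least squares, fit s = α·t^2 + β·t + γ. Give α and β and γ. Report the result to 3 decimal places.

MᵀM·[α, β, γ]ᵀ = Mᵀs reads: 9125·α + 1071·β + 149·γ = -10414;  1071·α + 149·β + 15·γ = -1234;  149·α + 15·β + 5·γ = -174.
Inverting the 3×3 Gram matrix, [α, β, γ]ᵀ = [-299/294, -474/637, -8641/3822]ᵀ.

α = -1.017, β = -0.744, γ = -2.261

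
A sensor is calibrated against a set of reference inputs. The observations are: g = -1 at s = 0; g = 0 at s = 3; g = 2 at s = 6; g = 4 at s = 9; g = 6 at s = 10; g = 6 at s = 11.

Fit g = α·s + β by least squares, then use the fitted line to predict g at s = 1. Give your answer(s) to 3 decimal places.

From the data, Σs·s = 347, Σs = 39, Σ1 = 6.
Moment sums: Σs·g = 174, Σg = 17.
So AᵀA·[α, β]ᵀ = Aᵀg: [[347, 39]; [39, 6]]·[α, β]ᵀ = [174, 17]ᵀ.
Δ = 347·6 − 39² = 561.
α = (174·6 − 39·17)/561 = 127/187; β = (347·17 − 39·174)/561 = -887/561.
At s = 1: ĝ = (127/187)·(1) + (-887/561)·(1) = -46/51.

ĝ = -0.902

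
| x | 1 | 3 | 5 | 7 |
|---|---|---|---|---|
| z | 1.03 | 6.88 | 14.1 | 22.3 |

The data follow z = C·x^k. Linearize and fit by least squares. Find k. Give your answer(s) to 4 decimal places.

With ln zᵢ as the transformed response and ln xᵢ as the regressor:
Σln x = 4.6540, Σ(ln x)² = 7.5838, Σln z = 7.7089, Σln x·ln z = 12.4189.
Equations: 7.5838·k + 4.6540·ln C = 12.4189;  4.6540·k + 4·ln C = 7.7089.
Solving (det = 8.6759): k = 1.59045, ln C = 0.07677.

k = 1.5904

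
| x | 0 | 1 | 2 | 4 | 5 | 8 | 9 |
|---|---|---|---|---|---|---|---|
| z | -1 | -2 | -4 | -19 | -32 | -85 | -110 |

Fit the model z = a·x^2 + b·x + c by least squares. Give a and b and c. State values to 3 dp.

a = -1.504, b = 1.499, c = -1.319

Sums needed: Σx^2·x^2 = 11555, Σx^2·x = 1439, Σx^2 = 191, Σx·x = 191, Σx = 29, Σ1 = 7.
For Mᵀz: Σx^2·z = -15472, Σx·z = -1916, Σz = -253.
Normal equations: [[11555, 1439, 191]; [1439, 191, 29]; [191, 29, 7]]·[a, b, c]ᵀ = [-15472, -1916, -253]ᵀ.
Solving the 3×3 system (Gaussian elimination) gives a = -157609/104802, b = 157111/104802, c = -23043/17467.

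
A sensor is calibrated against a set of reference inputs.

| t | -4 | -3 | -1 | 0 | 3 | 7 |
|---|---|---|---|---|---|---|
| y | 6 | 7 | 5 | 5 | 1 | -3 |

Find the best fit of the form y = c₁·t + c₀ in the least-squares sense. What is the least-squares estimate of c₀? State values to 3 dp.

c₀ = 3.800

The normal equations are: 84·c₁ + 2·c₀ = -68;  2·c₁ + 6·c₀ = 21.
Eliminating c₀: 6·(row 1) − 2·(row 2) gives 500·c₁ = 6·(-68) − 2·21 = -450, so c₁ = -9/10.
Then c₀ = (21 − 2·(-9/10))/6 = 19/5.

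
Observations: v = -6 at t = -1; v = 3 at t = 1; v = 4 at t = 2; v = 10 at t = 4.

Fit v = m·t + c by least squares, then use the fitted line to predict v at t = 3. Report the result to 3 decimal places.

Normal-equation sums: Σt·t = 22, Σt = 6, Σ1 = 4.
Moment sums: Σt·v = 57, Σv = 11.
Normal equations: [[22, 6]; [6, 4]]·[m, c]ᵀ = [57, 11]ᵀ.
Eliminating c: 4·(row 1) − 6·(row 2) gives 52·m = 4·57 − 6·11 = 162, so m = 81/26.
Then c = (11 − 6·(81/26))/4 = -25/13.
At t = 3: v̂ = (81/26)·(3) + (-25/13)·(1) = 193/26.

v̂ = 7.423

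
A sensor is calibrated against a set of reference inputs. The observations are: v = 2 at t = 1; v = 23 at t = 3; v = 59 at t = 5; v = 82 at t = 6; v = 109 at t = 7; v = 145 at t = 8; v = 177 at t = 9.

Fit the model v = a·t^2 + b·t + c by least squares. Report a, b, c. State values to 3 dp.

AᵀA·[a, b, c]ᵀ = Aᵀv reads: 15061·a + 1953·b + 265·c = 33594;  1953·a + 265·b + 39·c = 4374;  265·a + 39·b + 7·c = 597.
(Σt^2·t^2 = 15061, Σt^2·t = 1953, Σt^2 = 265, Σt·t = 265, Σt = 39, Σ1 = 7, Σt^2·v = 33594, Σt·v = 4374, Σv = 597.)
Inverting the 3×3 Gram matrix, [a, b, c]ᵀ = [4193/2138, 5073/2138, -2329/1069]ᵀ.

a = 1.961, b = 2.373, c = -2.179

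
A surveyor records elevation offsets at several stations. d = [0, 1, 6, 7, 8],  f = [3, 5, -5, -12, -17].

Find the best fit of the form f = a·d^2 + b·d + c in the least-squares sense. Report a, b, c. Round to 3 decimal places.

Normal-equation sums: Σd^2·d^2 = 7794, Σd^2·d = 1072, Σd^2 = 150, Σd·d = 150, Σd = 22, Σ1 = 5.
Moment sums: Σd^2·f = -1851, Σd·f = -245, Σf = -26.
MᵀM·[a, b, c]ᵀ = Mᵀf becomes [[7794, 1072, 150]; [1072, 150, 22]; [150, 22, 5]]·[a, b, c]ᵀ = [-1851, -245, -26]ᵀ.
Inverting the 3×3 Gram matrix, [a, b, c]ᵀ = [-7925/13742, 27639/13742, 22340/6871]ᵀ.

a = -0.577, b = 2.011, c = 3.251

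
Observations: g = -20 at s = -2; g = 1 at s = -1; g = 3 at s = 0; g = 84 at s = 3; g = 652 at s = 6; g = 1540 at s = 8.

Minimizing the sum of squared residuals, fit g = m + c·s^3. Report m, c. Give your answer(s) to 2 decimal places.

Sums needed: Σ1 = 6, Σs^3 = 746, Σs^3·s^3 = 309594.
For Mᵀg: Σg = 2260, Σs^3·g = 931739.
MᵀM·[m, c]ᵀ = Mᵀg becomes [[6, 746]; [746, 309594]]·[m, c]ᵀ = [2260, 931739]ᵀ.
Eliminating c: 309594·(row 1) − 746·(row 2) gives 1301048·m = 309594·2260 − 746·931739 = 4605146, so m = 328939/92932.
Then c = (931739 − 746·(328939/92932))/309594 = 278891/92932.

m = 3.54, c = 3.00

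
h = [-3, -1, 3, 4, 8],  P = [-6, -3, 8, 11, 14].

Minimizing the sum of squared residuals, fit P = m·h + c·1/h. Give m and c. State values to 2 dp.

XᵀX·[m, c]ᵀ = XᵀP reads: 99·m + 5·c = 201;  5·m + (749/576)·c = 73/6.
Determinant 99·(749/576) − 5² = 6639/64.
m = (201·(749/576) − 5·(73/6))/(6639/64) = 38503/19917; c = (99·(73/6) − 5·201)/(6639/64) = 4256/2213.

m = 1.93, c = 1.92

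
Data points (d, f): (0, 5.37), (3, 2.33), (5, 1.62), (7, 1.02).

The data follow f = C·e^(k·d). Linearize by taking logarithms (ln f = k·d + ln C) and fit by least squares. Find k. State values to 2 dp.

Taking logs, ln f = k·d + ln C, so regress ln f on d.
XᵀX = [[83.0000, 15.0000]; [15.0000, 4]], rhs = [5.0884, 3.0289]ᵀ  (here Σd = 15.0000, Σ(d)² = 83.0000, Σln f = 3.0289, Σd·ln f = 5.0884).
Solving (det = 107.0000): k = -0.23440, ln C = 1.63622.

k = -0.23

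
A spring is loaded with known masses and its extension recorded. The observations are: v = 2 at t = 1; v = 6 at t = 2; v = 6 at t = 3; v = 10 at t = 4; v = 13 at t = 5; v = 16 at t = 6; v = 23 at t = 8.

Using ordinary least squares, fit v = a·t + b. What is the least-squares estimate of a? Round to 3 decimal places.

Sums needed: Σt·t = 155, Σt = 29, Σ1 = 7.
And Σt·v = 417, Σv = 76.
AᵀA·[a, b]ᵀ = Aᵀv becomes [[155, 29]; [29, 7]]·[a, b]ᵀ = [417, 76]ᵀ.
det = 155·7 − 29² = 244.
a = (417·7 − 29·76)/244 = 715/244; b = (155·76 − 29·417)/244 = -313/244.

a = 2.930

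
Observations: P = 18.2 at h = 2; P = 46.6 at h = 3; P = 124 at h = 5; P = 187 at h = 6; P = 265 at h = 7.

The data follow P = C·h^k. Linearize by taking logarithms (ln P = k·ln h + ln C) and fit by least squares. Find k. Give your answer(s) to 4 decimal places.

k = 2.1025

Let Y = ln P. Fitting Y = k·ln h + ln C by least squares:
AᵀA = [[11.2747, 7.1389]; [7.1389, 5]], rhs = [34.2200, 22.3741]ᵀ  (here Σln h = 7.1389, Σ(ln h)² = 11.2747, Σln P = 22.3741, Σln h·ln P = 34.2200).
Slope k = (n·Σln h·ln P − Σln h·Σln P)/(n·Σ(ln h)² − (Σln h)²) = (5·34.2200 − 7.1389·22.3741)/5.4099 = 2.10247; ln C = (Σln P − k·Σln h)/n = 1.47298.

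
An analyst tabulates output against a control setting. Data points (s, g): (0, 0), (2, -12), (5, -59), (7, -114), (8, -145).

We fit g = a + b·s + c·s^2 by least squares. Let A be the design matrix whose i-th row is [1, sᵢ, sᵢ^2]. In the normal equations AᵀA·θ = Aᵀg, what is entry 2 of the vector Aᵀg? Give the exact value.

-2277

Entry 2 ↔ basis s, so (Aᵀg)_{2} = Σᵢ (s)·gᵢ = (0)·(0) + (2)·(-12) + (5)·(-59) + (7)·(-114) + (8)·(-145) = -2277.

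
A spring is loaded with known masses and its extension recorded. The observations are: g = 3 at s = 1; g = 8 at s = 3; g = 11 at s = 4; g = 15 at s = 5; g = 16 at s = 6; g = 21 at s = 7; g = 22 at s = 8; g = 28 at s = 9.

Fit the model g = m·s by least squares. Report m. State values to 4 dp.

Forming MᵀM = [[281]] and Mᵀg = [817]ᵀ gives MᵀM·[m]ᵀ = Mᵀg.
Hence m = 817 / 281 ≈ 2.90747.

m = 2.9075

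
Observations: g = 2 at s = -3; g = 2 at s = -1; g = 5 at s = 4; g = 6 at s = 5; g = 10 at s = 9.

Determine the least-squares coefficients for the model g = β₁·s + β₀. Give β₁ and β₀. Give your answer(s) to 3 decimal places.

The normal system AᵀA·[β₁, β₀]ᵀ = Aᵀg is [[132, 14]; [14, 5]]·[β₁, β₀]ᵀ = [132, 25]ᵀ.
det = 132·5 − 14² = 464.
β₁ = (132·5 − 14·25)/464 = 155/232; β₀ = (132·25 − 14·132)/464 = 363/116.

β₁ = 0.668, β₀ = 3.129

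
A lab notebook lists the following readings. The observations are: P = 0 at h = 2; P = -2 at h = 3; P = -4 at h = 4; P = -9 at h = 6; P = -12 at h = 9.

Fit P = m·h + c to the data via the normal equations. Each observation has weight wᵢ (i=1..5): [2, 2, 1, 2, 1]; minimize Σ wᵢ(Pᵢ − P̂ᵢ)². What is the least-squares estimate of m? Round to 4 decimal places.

m = -1.8567

With design matrix M, MᵀWM = [[195, 35]; [35, 8]] and MᵀWP = [-244, -38]ᵀ.
Eliminating c: 8·(row 1) − 35·(row 2) gives 335·m = 8·(-244) − 35·(-38) = -622, so m = -622/335.
Then c = ((-38) − 35·(-622/335))/8 = 226/67.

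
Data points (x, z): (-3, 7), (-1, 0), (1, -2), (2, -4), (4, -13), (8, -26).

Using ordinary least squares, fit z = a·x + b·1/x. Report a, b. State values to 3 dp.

Setting ∂/∂a … = 0 gives: 95·a + 6·b = -291;  6·a + (1405/576)·b = -77/6.
det = 95·(1405/576) − 6² = 112739/576.
a = ((-291)·(1405/576) − 6·(-77/6))/(112739/576) = -364503/112739; b = (95·(-77/6) − 6·(-291))/(112739/576) = 303456/112739.

a = -3.233, b = 2.692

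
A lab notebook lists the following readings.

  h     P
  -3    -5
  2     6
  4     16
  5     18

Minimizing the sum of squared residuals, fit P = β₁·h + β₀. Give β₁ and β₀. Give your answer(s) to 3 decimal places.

β₁ = 2.921, β₀ = 2.908

Setting ∂/∂β₁ … = 0 gives: 54·β₁ + 8·β₀ = 181;  8·β₁ + 4·β₀ = 35.
det = 54·4 − 8² = 152.
β₁ = (181·4 − 8·35)/152 = 111/38; β₀ = (54·35 − 8·181)/152 = 221/76.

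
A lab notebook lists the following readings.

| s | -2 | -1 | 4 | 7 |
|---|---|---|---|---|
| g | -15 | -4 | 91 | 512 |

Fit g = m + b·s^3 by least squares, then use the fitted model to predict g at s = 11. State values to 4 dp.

ĝ = 1995.3847

The normal equations are: 4·m + 398·b = 584;  398·m + 121810·b = 181564.
Determinant 4·121810 − 398² = 328836.
m = (584·121810 − 398·181564)/328836 = -93786/27403; b = (4·181564 − 398·584)/328836 = 41152/27403.
At s = 11: ĝ = (-93786/27403)·(1) + (41152/27403)·(1331) = 54679526/27403.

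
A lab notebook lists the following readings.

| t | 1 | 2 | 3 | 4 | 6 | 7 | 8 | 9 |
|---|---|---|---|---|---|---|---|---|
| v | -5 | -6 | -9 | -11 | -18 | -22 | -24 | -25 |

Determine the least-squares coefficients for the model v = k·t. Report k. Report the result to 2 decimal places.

From the data, Σt·t = 260.
Moment sums: Σt·v = -767.
Hence k = -767 / 260 ≈ -2.95.

k = -2.95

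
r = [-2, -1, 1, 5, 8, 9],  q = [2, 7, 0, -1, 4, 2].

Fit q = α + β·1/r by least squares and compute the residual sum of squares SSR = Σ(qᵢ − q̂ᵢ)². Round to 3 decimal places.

From the data, Σ1 = 6, Σ1/r = -23/360, Σ1/r·1/r = 300409/129600.
For Aᵀq: Σq = 14, Σ1/r·q = -673/90.
det = 6·(300409/129600) − (-23/360)² = 72077/5184.
α = (14·(300409/129600) − (-23/360)·(-673/90))/(72077/5184) = 828762/360385; β = (6·(-673/90) − (-23/360)·14)/(72077/5184) = -227952/72077.
Residuals: -677872/360385, 554173/360385, 310998/360385, -192239/72077, 755248/360385, 18648/360385; SSR = 1308590/72077.

SSR = 18.155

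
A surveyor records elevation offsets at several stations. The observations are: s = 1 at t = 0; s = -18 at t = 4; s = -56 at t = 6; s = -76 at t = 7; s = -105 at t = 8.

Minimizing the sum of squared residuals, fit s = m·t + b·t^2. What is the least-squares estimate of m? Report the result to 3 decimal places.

Forming AᵀA = [[165, 1135]; [1135, 8049]] and Aᵀs = [-1780, -12748]ᵀ gives AᵀA·[m, b]ᵀ = Aᵀs.
Determinant 165·8049 − 1135² = 39860.
m = ((-1780)·8049 − 1135·(-12748))/39860 = 7088/1993; b = (165·(-12748) − 1135·(-1780))/39860 = -4156/1993.

m = 3.556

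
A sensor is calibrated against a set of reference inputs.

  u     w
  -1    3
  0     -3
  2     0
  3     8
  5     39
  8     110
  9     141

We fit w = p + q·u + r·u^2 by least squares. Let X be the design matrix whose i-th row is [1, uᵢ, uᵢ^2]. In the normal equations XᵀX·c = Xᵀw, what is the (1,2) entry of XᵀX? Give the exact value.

26

Row 1 ↔ basis 1, column 2 ↔ basis u, so (XᵀX)_{1,2} = Σᵢ u = (1)·(-1) + (1)·(0) + (1)·(2) + (1)·(3) + (1)·(5) + (1)·(8) + (1)·(9) = 26.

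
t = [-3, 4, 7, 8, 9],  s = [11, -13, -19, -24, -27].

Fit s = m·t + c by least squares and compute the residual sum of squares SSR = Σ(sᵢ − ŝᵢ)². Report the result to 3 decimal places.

Entries of MᵀM: Σt·t = 219, Σt = 25, Σ1 = 5.
Moment sums: Σt·s = -653, Σs = -72.
So MᵀM·[m, c]ᵀ = Mᵀs: [[219, 25]; [25, 5]]·[m, c]ᵀ = [-653, -72]ᵀ.
Δ = 219·5 − 25² = 470.
m = ((-653)·5 − 25·(-72))/470 = -293/94; c = (219·(-72) − 25·(-653))/470 = 557/470.
Residuals: 109/235, -807/470, 384/235, -117/470, -31/235; SSR = 2779/470.

SSR = 5.913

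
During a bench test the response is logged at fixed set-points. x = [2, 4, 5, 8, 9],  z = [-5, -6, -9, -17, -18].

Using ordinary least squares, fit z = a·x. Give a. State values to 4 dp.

Sums needed: Σx·x = 190.
Right-hand side: Σx·z = -377.
So MᵀM·[a]ᵀ = Mᵀz: [[190]]·[a]ᵀ = [-377]ᵀ.
a = (-377)/190 = -1.98421.

a = -1.9842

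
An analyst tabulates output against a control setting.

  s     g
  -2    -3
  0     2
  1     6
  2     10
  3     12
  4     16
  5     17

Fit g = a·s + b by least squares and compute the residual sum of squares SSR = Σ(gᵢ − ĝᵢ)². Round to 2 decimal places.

Setting ∂/∂a … = 0 gives: 59·a + 13·b = 217;  13·a + 7·b = 60.
(Σs·s = 59, Σs = 13, Σ1 = 7, Σs·g = 217, Σg = 60.)
det = 59·7 − 13² = 244.
a = (217·7 − 13·60)/244 = 739/244; b = (59·60 − 13·217)/244 = 719/244.
Residuals: 27/244, -231/244, 3/122, 243/244, -2/61, 229/244, -133/122; SSR = 969/244.

SSR = 3.97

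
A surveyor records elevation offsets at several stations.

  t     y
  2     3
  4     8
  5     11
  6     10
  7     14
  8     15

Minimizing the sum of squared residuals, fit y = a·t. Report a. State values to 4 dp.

a = 1.9124

From the data, Σt·t = 194.
For Aᵀy: Σt·y = 371.
AᵀA·[a]ᵀ = Aᵀy becomes [[194]]·[a]ᵀ = [371]ᵀ.
Hence a = 371 / 194 ≈ 1.91237.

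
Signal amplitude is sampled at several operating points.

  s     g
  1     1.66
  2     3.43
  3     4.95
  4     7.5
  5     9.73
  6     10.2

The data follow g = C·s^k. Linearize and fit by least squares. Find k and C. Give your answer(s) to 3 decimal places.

Linearized form: ln g = k·ln s + ln C. From the 6 transformed points,
AᵀA = [[9.4099, 6.5793]; [6.5793, 6]], rhs = [13.2277, 9.9513]ᵀ  (here Σln s = 6.5793, Σ(ln s)² = 9.4099, Σln g = 9.9513, Σln s·ln g = 13.2277).
Slope k = (n·Σln s·ln g − Σln s·Σln g)/(n·Σ(ln s)² − (Σln s)²) = (6·13.2277 − 6.5793·9.9513)/13.1729 = 1.05475; ln C = (Σln g − k·Σln s)/n = 0.50196, so C = exp(0.50196) = 1.65196.

k = 1.055, C = 1.652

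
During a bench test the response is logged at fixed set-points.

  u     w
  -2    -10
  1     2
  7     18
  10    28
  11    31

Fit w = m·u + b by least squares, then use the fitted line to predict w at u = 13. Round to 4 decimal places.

ŵ = 37.1176

The normal system XᵀX·[m, b]ᵀ = Xᵀw is [[275, 27]; [27, 5]]·[m, b]ᵀ = [769, 69]ᵀ.
det = 275·5 − 27² = 646.
m = (769·5 − 27·69)/646 = 991/323; b = (275·69 − 27·769)/646 = -894/323.
At u = 13: ŵ = (991/323)·(13) + (-894/323)·(1) = 631/17.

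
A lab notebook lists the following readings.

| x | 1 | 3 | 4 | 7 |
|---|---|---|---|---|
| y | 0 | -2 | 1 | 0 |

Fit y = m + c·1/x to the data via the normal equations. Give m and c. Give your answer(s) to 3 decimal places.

Forming AᵀA = [[4, 145/84]; [145/84, 8425/7056]] and Aᵀy = [-1, -5/12]ᵀ gives AᵀA·[m, c]ᵀ = Aᵀy.
Δ = 4·(8425/7056) − (145/84)² = 4225/2352.
m = ((-1)·(8425/7056) − (145/84)·(-5/12))/(4225/2352) = -134/507; c = (4·(-5/12) − (145/84)·(-1))/(4225/2352) = 28/845.

m = -0.264, c = 0.033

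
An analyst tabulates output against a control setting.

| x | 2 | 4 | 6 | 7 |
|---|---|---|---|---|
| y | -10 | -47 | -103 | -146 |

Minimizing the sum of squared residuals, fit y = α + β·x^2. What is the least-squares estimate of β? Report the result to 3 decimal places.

β = -2.986

Forming AᵀA = [[4, 105]; [105, 3969]] and Aᵀy = [-306, -11654]ᵀ gives AᵀA·[α, β]ᵀ = Aᵀy.
Eliminating β: 3969·(row 1) − 105·(row 2) gives 4851·α = 3969·(-306) − 105·(-11654) = 9156, so α = 436/231.
Then β = ((-11654) − 105·(436/231))/3969 = -14486/4851.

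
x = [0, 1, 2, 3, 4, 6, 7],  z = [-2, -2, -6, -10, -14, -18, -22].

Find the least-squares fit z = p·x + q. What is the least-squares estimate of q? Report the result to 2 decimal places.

q = -0.67

Normal-equation sums: Σx·x = 115, Σx = 23, Σ1 = 7.
For Mᵀz: Σx·z = -362, Σz = -74.
MᵀM·[p, q]ᵀ = Mᵀz becomes [[115, 23]; [23, 7]]·[p, q]ᵀ = [-362, -74]ᵀ.
Determinant 115·7 − 23² = 276.
p = ((-362)·7 − 23·(-74))/276 = -208/69; q = (115·(-74) − 23·(-362))/276 = -2/3.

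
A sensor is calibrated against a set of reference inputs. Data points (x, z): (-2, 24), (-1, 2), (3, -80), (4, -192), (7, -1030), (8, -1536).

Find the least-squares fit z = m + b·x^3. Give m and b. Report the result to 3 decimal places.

Sums needed: Σ1 = 6, Σx^3 = 937, Σx^3·x^3 = 384683.
And Σz = -2812, Σx^3·z = -1154364.
AᵀA·[m, b]ᵀ = Aᵀz becomes [[6, 937]; [937, 384683]]·[m, b]ᵀ = [-2812, -1154364]ᵀ.
Determinant 6·384683 − 937² = 1430129.
m = ((-2812)·384683 − 937·(-1154364))/1430129 = -89528/1430129; b = (6·(-1154364) − 937·(-2812))/1430129 = -4291340/1430129.

m = -0.063, b = -3.001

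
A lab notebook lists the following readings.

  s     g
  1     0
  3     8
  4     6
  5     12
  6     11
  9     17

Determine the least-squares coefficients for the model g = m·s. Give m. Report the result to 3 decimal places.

AᵀA·[m]ᵀ = Aᵀg reads: 168·m = 327.
m = 327/168 = 1.94643.

m = 1.946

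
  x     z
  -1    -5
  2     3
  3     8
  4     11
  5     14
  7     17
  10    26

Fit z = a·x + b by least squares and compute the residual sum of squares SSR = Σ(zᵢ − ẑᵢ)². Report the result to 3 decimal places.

SSR = 8.273

Sums needed: Σx·x = 204, Σx = 30, Σ1 = 7.
Right-hand side: Σx·z = 528, Σz = 74.
Eliminating b: 7·(row 1) − 30·(row 2) gives 528·a = 7·528 − 30·74 = 1476, so a = 123/44.
Then b = (74 − 30·(123/44))/7 = -31/22.
Residuals: -35/44, -13/11, 45/44, 27/22, 63/44, -51/44, -6/11; SSR = 91/11.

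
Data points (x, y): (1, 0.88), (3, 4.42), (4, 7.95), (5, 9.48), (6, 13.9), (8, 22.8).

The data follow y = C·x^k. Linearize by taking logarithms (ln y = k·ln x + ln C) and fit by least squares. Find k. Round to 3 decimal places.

Let Y = ln y. Fitting Y = k·ln x + ln C by least squares:
Σln x = 7.9655, Σ(ln x)² = 13.2535, Σln y = 11.4393, Σln x·ln y = 19.3443.
Normal system: [[13.2535, 7.9655]; [7.9655, 6]]·[k, ln C]ᵀ = [19.3443, 11.4393]ᵀ.
Solving (det = 16.0713): k = 1.55216, ln C = -0.15409.

k = 1.552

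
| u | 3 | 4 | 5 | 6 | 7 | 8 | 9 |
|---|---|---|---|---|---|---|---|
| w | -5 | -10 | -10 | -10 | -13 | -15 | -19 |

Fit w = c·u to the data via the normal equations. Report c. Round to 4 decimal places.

The normal equations are: 280·c = -547.
(Σu·u = 280, Σu·w = -547.)
c = (-547)/280 = -1.95357.

c = -1.9536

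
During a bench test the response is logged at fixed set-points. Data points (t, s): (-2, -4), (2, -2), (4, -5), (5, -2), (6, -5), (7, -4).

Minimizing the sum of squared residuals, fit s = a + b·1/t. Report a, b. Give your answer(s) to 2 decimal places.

From the data, Σ1 = 6, Σ1/t = 319/420, Σ1/t·1/t = 114781/176400.
For Mᵀs: Σs = -22, Σ1/t·s = -863/420.
MᵀM·[a, b]ᵀ = Mᵀs becomes [[6, 319/420]; [319/420, 114781/176400]]·[a, b]ᵀ = [-22, -863/420]ᵀ.
det = 6·(114781/176400) − (319/420)² = 23477/7056.
a = ((-22)·(114781/176400) − (319/420)·(-863/420))/(23477/7056) = -449977/117385; b = (6·(-863/420) − (319/420)·(-22))/(23477/7056) = 30912/23477.

a = -3.83, b = 1.32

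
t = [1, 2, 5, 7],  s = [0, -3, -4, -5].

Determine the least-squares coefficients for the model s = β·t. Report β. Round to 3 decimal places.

The normal equations are: 79·β = -61.
β = (-61)/79 = -0.772152.

β = -0.772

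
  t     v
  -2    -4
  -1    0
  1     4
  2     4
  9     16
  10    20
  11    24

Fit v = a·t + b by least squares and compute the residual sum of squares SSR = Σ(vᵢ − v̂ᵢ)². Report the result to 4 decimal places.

SSR = 12.7726

Sums needed: Σt·t = 312, Σt = 30, Σ1 = 7.
And Σt·v = 628, Σv = 64.
Normal equations: [[312, 30]; [30, 7]]·[a, b]ᵀ = [628, 64]ᵀ.
Determinant 312·7 − 30² = 1284.
a = (628·7 − 30·64)/1284 = 619/321; b = (312·64 − 30·628)/1284 = 94/107.
Residuals: -328/321, 337/321, 383/321, -236/321, -239/107, -52/321, 613/321; SSR = 4100/321.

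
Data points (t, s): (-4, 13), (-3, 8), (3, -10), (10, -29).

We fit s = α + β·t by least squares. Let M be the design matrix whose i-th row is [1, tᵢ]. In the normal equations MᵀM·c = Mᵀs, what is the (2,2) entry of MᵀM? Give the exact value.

134

Row 2 ↔ basis t, column 2 ↔ basis t, so (MᵀM)_{2,2} = Σᵢ (t)·(t) = (-4)·(-4) + (-3)·(-3) + (3)·(3) + (10)·(10) = 134.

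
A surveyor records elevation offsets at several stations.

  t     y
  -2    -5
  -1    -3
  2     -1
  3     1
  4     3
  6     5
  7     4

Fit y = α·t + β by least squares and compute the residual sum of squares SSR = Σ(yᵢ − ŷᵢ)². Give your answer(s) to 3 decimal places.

SSR = 4.373

AᵀA·[α, β]ᵀ = Aᵀy reads: 119·α + 19·β = 84;  19·α + 7·β = 4.
(Σt·t = 119, Σt = 19, Σ1 = 7, Σt·y = 84, Σy = 4.)
det = 119·7 − 19² = 472.
α = (84·7 − 19·4)/472 = 64/59; β = (119·4 − 19·84)/472 = -140/59.
Residuals: -27/59, 27/59, -47/59, 7/59, 61/59, 51/59, -72/59; SSR = 258/59.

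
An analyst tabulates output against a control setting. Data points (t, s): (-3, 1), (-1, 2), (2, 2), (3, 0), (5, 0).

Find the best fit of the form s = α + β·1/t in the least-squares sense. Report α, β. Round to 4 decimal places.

Normal-equation sums: Σ1 = 5, Σ1/t = -3/10, Σ1/t·1/t = 1361/900.
For Aᵀs: Σs = 5, Σ1/t·s = -4/3.
Normal equations: [[5, -3/10]; [-3/10, 1361/900]]·[α, β]ᵀ = [5, -4/3]ᵀ.
Δ = 5·(1361/900) − (-3/10)² = 1681/225.
α = (5·(1361/900) − (-3/10)·(-4/3))/(1681/225) = 6445/6724; β = (5·(-4/3) − (-3/10)·5)/(1681/225) = -2325/3362.

α = 0.9585, β = -0.6916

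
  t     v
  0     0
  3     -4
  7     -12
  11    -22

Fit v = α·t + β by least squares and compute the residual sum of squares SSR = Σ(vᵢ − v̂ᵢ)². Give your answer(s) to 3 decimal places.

SSR = 3.985

Compute the Gram sums: Σt·t = 179, Σt = 21, Σ1 = 4.
And Σt·v = -338, Σv = -38.
So XᵀX·[α, β]ᵀ = Xᵀv: [[179, 21]; [21, 4]]·[α, β]ᵀ = [-338, -38]ᵀ.
Eliminating β: 4·(row 1) − 21·(row 2) gives 275·α = 4·(-338) − 21·(-38) = -554, so α = -554/275.
Then β = ((-38) − 21·(-554/275))/4 = 296/275.
Residuals: -296/275, 266/275, 282/275, -252/275; SSR = 1096/275.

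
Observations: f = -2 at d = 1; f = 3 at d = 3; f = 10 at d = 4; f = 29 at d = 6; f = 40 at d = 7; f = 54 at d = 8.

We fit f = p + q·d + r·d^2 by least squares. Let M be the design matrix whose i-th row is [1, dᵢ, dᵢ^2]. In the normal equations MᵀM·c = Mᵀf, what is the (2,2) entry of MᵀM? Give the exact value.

175

Row 2 ↔ basis d, column 2 ↔ basis d, so (MᵀM)_{2,2} = Σᵢ (d)·(d) = (1)·(1) + (3)·(3) + (4)·(4) + (6)·(6) + (7)·(7) + (8)·(8) = 175.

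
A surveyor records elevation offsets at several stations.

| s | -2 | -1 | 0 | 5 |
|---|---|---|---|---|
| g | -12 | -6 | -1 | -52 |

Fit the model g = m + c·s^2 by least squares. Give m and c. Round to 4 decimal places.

m = -2.9748, c = -1.9700

From the data, Σ1 = 4, Σs^2 = 30, Σs^2·s^2 = 642.
And Σg = -71, Σs^2·g = -1354.
Normal equations: [[4, 30]; [30, 642]]·[m, c]ᵀ = [-71, -1354]ᵀ.
det = 4·642 − 30² = 1668.
m = ((-71)·642 − 30·(-1354))/1668 = -827/278; c = (4·(-1354) − 30·(-71))/1668 = -1643/834.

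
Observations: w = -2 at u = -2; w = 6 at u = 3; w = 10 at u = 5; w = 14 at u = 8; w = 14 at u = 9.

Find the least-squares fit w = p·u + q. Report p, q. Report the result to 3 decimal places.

p = 1.513, q = 1.440

Entries of XᵀX: Σu·u = 183, Σu = 23, Σ1 = 5.
And Σu·w = 310, Σw = 42.
So XᵀX·[p, q]ᵀ = Xᵀw: [[183, 23]; [23, 5]]·[p, q]ᵀ = [310, 42]ᵀ.
Eliminating q: 5·(row 1) − 23·(row 2) gives 386·p = 5·310 − 23·42 = 584, so p = 292/193.
Then q = (42 − 23·(292/193))/5 = 278/193.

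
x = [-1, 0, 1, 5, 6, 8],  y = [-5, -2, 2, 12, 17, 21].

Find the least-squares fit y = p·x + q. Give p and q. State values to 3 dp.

Entries of MᵀM: Σx·x = 127, Σx = 19, Σ1 = 6.
Right-hand side: Σx·y = 337, Σy = 45.
MᵀM·[p, q]ᵀ = Mᵀy becomes [[127, 19]; [19, 6]]·[p, q]ᵀ = [337, 45]ᵀ.
det = 127·6 − 19² = 401.
p = (337·6 − 19·45)/401 = 1167/401; q = (127·45 − 19·337)/401 = -688/401.

p = 2.910, q = -1.716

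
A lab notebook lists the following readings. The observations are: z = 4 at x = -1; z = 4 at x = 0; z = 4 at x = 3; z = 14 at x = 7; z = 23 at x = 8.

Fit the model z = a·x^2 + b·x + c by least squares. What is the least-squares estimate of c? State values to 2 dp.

The normal equations are: 6579·a + 881·b + 123·c = 2198;  881·a + 123·b + 17·c = 290;  123·a + 17·b + 5·c = 49.
Row-reducing yields a = 4755/10928, b = -13069/10928, c = 8639/2732.

c = 3.16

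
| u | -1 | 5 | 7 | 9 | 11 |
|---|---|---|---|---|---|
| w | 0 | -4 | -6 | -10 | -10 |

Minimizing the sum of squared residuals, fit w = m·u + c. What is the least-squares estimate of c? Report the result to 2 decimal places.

Forming MᵀM = [[277, 31]; [31, 5]] and Mᵀw = [-262, -30]ᵀ gives MᵀM·[m, c]ᵀ = Mᵀw.
det = 277·5 − 31² = 424.
m = ((-262)·5 − 31·(-30))/424 = -95/106; c = (277·(-30) − 31·(-262))/424 = -47/106.

c = -0.44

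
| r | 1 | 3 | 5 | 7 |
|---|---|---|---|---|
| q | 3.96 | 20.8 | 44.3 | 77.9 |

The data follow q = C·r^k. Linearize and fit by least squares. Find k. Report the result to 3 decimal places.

k = 1.522

Let Y = ln q. Fitting Y = k·ln r + ln C by least squares:
Σln r = 4.6540, Σ(ln r)² = 7.5838, Σln q = 12.5576, Σln r·ln q = 17.9109.
Equations: 7.5838·k + 4.6540·ln C = 17.9109;  4.6540·k + 4·ln C = 12.5576.
Slope k = (n·Σln r·ln q − Σln r·Σln q)/(n·Σ(ln r)² − (Σln r)²) = (4·17.9109 − 4.6540·12.5576)/8.6759 = 1.52156; ln C = (Σln q − k·Σln r)/n = 1.36909.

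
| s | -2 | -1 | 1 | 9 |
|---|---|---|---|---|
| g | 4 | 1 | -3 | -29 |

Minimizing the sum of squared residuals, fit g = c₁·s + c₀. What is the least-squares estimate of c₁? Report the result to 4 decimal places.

Sums needed: Σs·s = 87, Σs = 7, Σ1 = 4.
Moment sums: Σs·g = -273, Σg = -27.
Normal equations: [[87, 7]; [7, 4]]·[c₁, c₀]ᵀ = [-273, -27]ᵀ.
Δ = 87·4 − 7² = 299.
c₁ = ((-273)·4 − 7·(-27))/299 = -903/299; c₀ = (87·(-27) − 7·(-273))/299 = -438/299.

c₁ = -3.0201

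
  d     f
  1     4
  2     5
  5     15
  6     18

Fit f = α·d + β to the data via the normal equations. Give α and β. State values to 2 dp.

From the data, Σd·d = 66, Σd = 14, Σ1 = 4.
And Σd·f = 197, Σf = 42.
So MᵀM·[α, β]ᵀ = Mᵀf: [[66, 14]; [14, 4]]·[α, β]ᵀ = [197, 42]ᵀ.
Δ = 66·4 − 14² = 68.
α = (197·4 − 14·42)/68 = 50/17; β = (66·42 − 14·197)/68 = 7/34.

α = 2.94, β = 0.21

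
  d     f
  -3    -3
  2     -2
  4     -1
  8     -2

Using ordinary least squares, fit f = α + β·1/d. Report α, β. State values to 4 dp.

α = -2.2159, β = 1.5943

Entries of AᵀA: Σ1 = 4, Σ1/d = 13/24, Σ1/d·1/d = 253/576.
And Σf = -8, Σ1/d·f = -1/2.
So AᵀA·[α, β]ᵀ = Aᵀf: [[4, 13/24]; [13/24, 253/576]]·[α, β]ᵀ = [-8, -1/2]ᵀ.
det = 4·(253/576) − (13/24)² = 281/192.
α = ((-8)·(253/576) − (13/24)·(-1/2))/(281/192) = -1868/843; β = (4·(-1/2) − (13/24)·(-8))/(281/192) = 448/281.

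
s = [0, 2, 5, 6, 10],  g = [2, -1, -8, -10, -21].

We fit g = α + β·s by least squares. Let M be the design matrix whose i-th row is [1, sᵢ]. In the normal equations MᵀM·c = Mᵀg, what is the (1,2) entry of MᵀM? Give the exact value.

Row 1 ↔ basis 1, column 2 ↔ basis s, so (MᵀM)_{1,2} = Σᵢ s = (1)·(0) + (1)·(2) + (1)·(5) + (1)·(6) + (1)·(10) = 23.

23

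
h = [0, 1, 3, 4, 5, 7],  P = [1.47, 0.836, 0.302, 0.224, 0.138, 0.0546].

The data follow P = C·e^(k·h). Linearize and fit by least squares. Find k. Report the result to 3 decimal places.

k = -0.463

Taking logs, ln P = k·h + ln C, so regress ln P on h.
XᵀX = [[100.0000, 20.0000]; [20.0000, 6]], rhs = [-40.0121, -7.3755]ᵀ  (here Σh = 20.0000, Σ(h)² = 100.0000, Σln P = -7.3755, Σh·ln P = -40.0121).
Slope k = (n·Σh·ln P − Σh·Σln P)/(n·Σ(h)² − (Σh)²) = (6·-40.0121 − 20.0000·-7.3755)/200.0000 = -0.46281; ln C = (Σln P − k·Σh)/n = 0.31345.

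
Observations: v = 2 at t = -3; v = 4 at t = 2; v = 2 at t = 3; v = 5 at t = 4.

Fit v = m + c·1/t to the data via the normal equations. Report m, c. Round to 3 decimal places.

m = 2.863, c = 2.062

With design matrix A, AᵀA = [[4, 3/4]; [3/4, 77/144]] and Aᵀv = [13, 13/4]ᵀ.
Determinant 4·(77/144) − (3/4)² = 227/144.
m = (13·(77/144) − (3/4)·(13/4))/(227/144) = 650/227; c = (4·(13/4) − (3/4)·13)/(227/144) = 468/227.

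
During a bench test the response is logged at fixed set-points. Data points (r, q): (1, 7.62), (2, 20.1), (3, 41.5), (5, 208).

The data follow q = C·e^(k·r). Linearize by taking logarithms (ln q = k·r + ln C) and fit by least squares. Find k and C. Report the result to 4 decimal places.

Taking logs, ln q = k·r + ln C, so regress ln q on r.
XᵀX = [[39.0000, 11.0000]; [11.0000, 4]], rhs = [45.8970, 14.0947]ᵀ  (here Σr = 11.0000, Σ(r)² = 39.0000, Σln q = 14.0947, Σr·ln q = 45.8970).
Solving (det = 35.0000): k = 0.81560, ln C = 1.28079, so C = exp(1.28079) = 3.59947.

k = 0.8156, C = 3.5995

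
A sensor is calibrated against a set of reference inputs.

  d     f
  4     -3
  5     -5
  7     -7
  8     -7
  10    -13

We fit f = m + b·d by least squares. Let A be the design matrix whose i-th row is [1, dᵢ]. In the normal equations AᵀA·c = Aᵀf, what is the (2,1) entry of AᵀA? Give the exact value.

34

Row 2 ↔ basis d, column 1 ↔ basis 1, so (AᵀA)_{2,1} = Σᵢ d = (4)·(1) + (5)·(1) + (7)·(1) + (8)·(1) + (10)·(1) = 34.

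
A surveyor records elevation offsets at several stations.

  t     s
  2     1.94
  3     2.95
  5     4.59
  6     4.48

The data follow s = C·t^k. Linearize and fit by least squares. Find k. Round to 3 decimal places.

k = 0.800

Taking logs, ln s = k·ln t + ln C, so regress ln s on ln t.
XᵀX = [[7.4881, 5.1930]; [5.1930, 4]], rhs = [6.7874, 4.7680]ᵀ  (here Σln t = 5.1930, Σ(ln t)² = 7.4881, Σln s = 4.7680, Σln t·ln s = 6.7874).
Slope k = (n·Σln t·ln s − Σln t·Σln s)/(n·Σ(ln t)² − (Σln t)²) = (4·6.7874 − 5.1930·4.7680)/2.9856 = 0.80035; ln C = (Σln s − k·Σln t)/n = 0.15295.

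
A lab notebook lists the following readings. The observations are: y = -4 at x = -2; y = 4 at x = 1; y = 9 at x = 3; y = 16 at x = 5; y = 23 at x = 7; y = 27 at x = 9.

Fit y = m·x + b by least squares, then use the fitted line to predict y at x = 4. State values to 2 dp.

Normal-equation sums: Σx·x = 169, Σx = 23, Σ1 = 6.
Moment sums: Σx·y = 523, Σy = 75.
Normal equations: [[169, 23]; [23, 6]]·[m, b]ᵀ = [523, 75]ᵀ.
det = 169·6 − 23² = 485.
m = (523·6 − 23·75)/485 = 1413/485; b = (169·75 − 23·523)/485 = 646/485.
At x = 4: ŷ = (1413/485)·(4) + (646/485)·(1) = 6298/485.

ŷ = 12.99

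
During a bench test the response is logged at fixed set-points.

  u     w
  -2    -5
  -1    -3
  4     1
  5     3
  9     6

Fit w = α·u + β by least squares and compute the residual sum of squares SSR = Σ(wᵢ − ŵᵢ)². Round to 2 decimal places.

SSR = 1.15

Compute the Gram sums: Σu·u = 127, Σu = 15, Σ1 = 5.
Moment sums: Σu·w = 86, Σw = 2.
Determinant 127·5 − 15² = 410.
α = (86·5 − 15·2)/410 = 40/41; β = (127·2 − 15·86)/410 = -518/205.
Residuals: -107/205, 103/205, -77/205, 133/205, -52/205; SSR = 236/205.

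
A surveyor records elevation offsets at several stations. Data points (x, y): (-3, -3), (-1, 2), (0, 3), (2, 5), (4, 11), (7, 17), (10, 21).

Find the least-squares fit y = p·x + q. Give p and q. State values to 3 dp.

The normal equations are: 179·p + 19·q = 390;  19·p + 7·q = 56.
(Σx·x = 179, Σx = 19, Σ1 = 7, Σx·y = 390, Σy = 56.)
Determinant 179·7 − 19² = 892.
p = (390·7 − 19·56)/892 = 833/446; q = (179·56 − 19·390)/892 = 1307/446.

p = 1.868, q = 2.930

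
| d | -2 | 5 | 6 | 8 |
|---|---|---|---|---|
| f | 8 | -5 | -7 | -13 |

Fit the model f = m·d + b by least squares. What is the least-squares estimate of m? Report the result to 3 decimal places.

With design matrix M, MᵀM = [[129, 17]; [17, 4]] and Mᵀf = [-187, -17]ᵀ.
Determinant 129·4 − 17² = 227.
m = ((-187)·4 − 17·(-17))/227 = -459/227; b = (129·(-17) − 17·(-187))/227 = 986/227.

m = -2.022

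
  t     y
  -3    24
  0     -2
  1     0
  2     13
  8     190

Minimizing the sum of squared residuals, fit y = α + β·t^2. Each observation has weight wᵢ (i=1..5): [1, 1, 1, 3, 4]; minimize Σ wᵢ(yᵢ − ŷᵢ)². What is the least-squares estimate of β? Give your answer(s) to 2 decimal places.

β = 2.98

Sums needed: Σwᵢ·1 = 10, Σwᵢ·t^2 = 278, Σwᵢ·t^2·t^2 = 16514.
Right-hand side: Σwᵢ·y = 821, Σwᵢ·t^2·y = 49012.
So XᵀWX·[α, β]ᵀ = XᵀWy: [[10, 278]; [278, 16514]]·[α, β]ᵀ = [821, 49012]ᵀ.
Eliminating β: 16514·(row 1) − 278·(row 2) gives 87856·α = 16514·821 − 278·49012 = -67342, so α = -33671/43928.
Then β = (49012 − 278·(-33671/43928))/16514 = 130941/43928.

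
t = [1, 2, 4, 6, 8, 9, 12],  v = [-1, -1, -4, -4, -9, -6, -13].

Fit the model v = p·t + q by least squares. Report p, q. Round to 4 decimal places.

p = -1.0319, q = 0.7629

Sums needed: Σt·t = 346, Σt = 42, Σ1 = 7.
For Xᵀv: Σt·v = -325, Σv = -38.
det = 346·7 − 42² = 658.
p = ((-325)·7 − 42·(-38))/658 = -97/94; q = (346·(-38) − 42·(-325))/658 = 251/329.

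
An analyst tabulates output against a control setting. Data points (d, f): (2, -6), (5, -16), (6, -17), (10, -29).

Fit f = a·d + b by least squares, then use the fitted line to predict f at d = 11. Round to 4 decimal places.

The normal equations are: 165·a + 23·b = -484;  23·a + 4·b = -68.
Δ = 165·4 − 23² = 131.
a = ((-484)·4 − 23·(-68))/131 = -372/131; b = (165·(-68) − 23·(-484))/131 = -88/131.
At d = 11: f̂ = (-372/131)·(11) + (-88/131)·(1) = -4180/131.

f̂ = -31.9084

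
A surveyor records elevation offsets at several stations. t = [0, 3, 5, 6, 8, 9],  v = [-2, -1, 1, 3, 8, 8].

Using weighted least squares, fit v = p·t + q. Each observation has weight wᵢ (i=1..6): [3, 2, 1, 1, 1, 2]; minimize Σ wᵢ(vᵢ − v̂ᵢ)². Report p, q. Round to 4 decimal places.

p = 1.1574, q = -2.9767

With design matrix M, MᵀWM = [[305, 43]; [43, 10]] and MᵀWv = [225, 20]ᵀ.
Δ = 305·10 − 43² = 1201.
p = (225·10 − 43·20)/1201 = 1390/1201; q = (305·20 − 43·225)/1201 = -3575/1201.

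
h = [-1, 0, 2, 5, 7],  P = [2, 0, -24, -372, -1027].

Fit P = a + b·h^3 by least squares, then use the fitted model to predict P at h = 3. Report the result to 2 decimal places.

XᵀX·[a, b]ᵀ = XᵀP reads: 5·a + 475·b = -1421;  475·a + 133339·b = -398955.
Eliminating b: 133339·(row 1) − 475·(row 2) gives 441070·a = 133339·(-1421) − 475·(-398955) = 28906, so a = 14453/220535.
Then b = ((-398955) − 475·(14453/220535))/133339 = -131980/44107.
At h = 3: P̂ = (14453/220535)·(1) + (-131980/44107)·(27) = -17802847/220535.

P̂ = -80.73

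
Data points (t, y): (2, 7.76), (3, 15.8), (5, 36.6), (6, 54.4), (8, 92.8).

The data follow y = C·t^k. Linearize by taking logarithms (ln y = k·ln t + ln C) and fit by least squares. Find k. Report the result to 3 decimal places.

Let Y = ln y. Fitting Y = k·ln t + ln C by least squares:
Σln t = 7.2724, Σ(ln t)² = 11.8122, Σln y = 16.9359, Σln t·ln y = 26.8278.
Normal system: [[11.8122, 7.2724]; [7.2724, 5]]·[k, ln C]ᵀ = [26.8278, 16.9359]ᵀ.
Solving (det = 6.1731): k = 1.77784, ln C = 0.80134.

k = 1.778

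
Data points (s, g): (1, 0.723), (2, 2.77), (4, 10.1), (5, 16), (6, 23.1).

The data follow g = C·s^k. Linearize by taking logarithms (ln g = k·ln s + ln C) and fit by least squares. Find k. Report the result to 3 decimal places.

k = 1.924

Let Y = ln g. Fitting Y = k·ln s + ln C by least squares:
AᵀA = [[8.2030, 5.4806]; [5.4806, 5]], rhs = [14.0002, 8.9195]ᵀ  (here Σln s = 5.4806, Σ(ln s)² = 8.2030, Σln g = 8.9195, Σln s·ln g = 14.0002).
Δ = 8.2030·5 − (5.4806)² = 10.9774; k = (14.0002·5 − 5.4806·8.9195)/10.9774 = 1.92365, ln C = (8.2030·8.9195 − 5.4806·14.0002)/10.9774 = -0.32468.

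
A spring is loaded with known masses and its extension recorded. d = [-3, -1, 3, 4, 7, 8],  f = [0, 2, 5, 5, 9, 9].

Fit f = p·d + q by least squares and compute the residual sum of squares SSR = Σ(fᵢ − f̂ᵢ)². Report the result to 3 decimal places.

SSR = 1.277

Entries of MᵀM: Σd·d = 148, Σd = 18, Σ1 = 6.
For Mᵀf: Σd·f = 168, Σf = 30.
MᵀM·[p, q]ᵀ = Mᵀf becomes [[148, 18]; [18, 6]]·[p, q]ᵀ = [168, 30]ᵀ.
det = 148·6 − 18² = 564.
p = (168·6 − 18·30)/564 = 39/47; q = (148·30 − 18·168)/564 = 118/47.
Residuals: -1/47, 15/47, 0, -39/47, 32/47, -7/47; SSR = 60/47.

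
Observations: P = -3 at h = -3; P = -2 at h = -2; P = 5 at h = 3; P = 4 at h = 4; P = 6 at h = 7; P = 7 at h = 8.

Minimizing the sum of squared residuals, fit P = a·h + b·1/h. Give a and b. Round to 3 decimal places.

Compute the Gram sums: Σh·h = 151, Σh·1/h = 6, Σ1/h·1/h = 16109/28224.
Right-hand side: Σh·P = 142, Σ1/h·P = 1075/168.
So XᵀX·[a, b]ᵀ = XᵀP: [[151, 6]; [6, 16109/28224]]·[a, b]ᵀ = [142, 1075/168]ᵀ.
Δ = 151·(16109/28224) − 6² = 1416395/28224.
a = (142·(16109/28224) − 6·(1075/168))/(1416395/28224) = 1203878/1416395; b = (151·(1075/168) − 6·142)/(1416395/28224) = 3223752/1416395.

a = 0.850, b = 2.276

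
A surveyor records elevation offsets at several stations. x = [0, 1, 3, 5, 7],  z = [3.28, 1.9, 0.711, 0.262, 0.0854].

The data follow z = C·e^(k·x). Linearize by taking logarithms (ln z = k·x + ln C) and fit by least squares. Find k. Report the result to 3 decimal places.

k = -0.515

With ln zᵢ as the transformed response and xᵢ as the regressor:
Σx = 16.0000, Σ(x)² = 84.0000, Σln z = -2.3112, Σx·ln z = -24.3013.
Normal system: [[84.0000, 16.0000]; [16.0000, 5]]·[k, ln C]ᵀ = [-24.3013, -2.3112]ᵀ.
Slope k = (n·Σx·ln z − Σx·Σln z)/(n·Σ(x)² − (Σx)²) = (5·-24.3013 − 16.0000·-2.3112)/164.0000 = -0.51541; ln C = (Σln z − k·Σx)/n = 1.18707.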